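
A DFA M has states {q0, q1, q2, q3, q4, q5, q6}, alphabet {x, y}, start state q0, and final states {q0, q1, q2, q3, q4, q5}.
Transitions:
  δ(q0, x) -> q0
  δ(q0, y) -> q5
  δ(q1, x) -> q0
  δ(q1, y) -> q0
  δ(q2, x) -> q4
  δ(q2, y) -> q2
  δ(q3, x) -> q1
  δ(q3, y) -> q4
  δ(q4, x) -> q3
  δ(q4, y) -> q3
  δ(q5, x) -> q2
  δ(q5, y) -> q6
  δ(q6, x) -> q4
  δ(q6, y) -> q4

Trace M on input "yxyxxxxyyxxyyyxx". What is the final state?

q0 --y--> q5
q5 --x--> q2
q2 --y--> q2
q2 --x--> q4
q4 --x--> q3
q3 --x--> q1
q1 --x--> q0
q0 --y--> q5
q5 --y--> q6
q6 --x--> q4
q4 --x--> q3
q3 --y--> q4
q4 --y--> q3
q3 --y--> q4
q4 --x--> q3
q3 --x--> q1

q1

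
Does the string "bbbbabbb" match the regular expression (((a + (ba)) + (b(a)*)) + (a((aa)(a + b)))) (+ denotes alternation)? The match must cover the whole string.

Neither ((a+(ba))+(b(a)*)) nor (a((aa)(a+b))) matches bbbbabbb.

no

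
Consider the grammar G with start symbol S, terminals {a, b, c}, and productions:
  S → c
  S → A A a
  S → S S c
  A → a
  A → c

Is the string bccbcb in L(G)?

no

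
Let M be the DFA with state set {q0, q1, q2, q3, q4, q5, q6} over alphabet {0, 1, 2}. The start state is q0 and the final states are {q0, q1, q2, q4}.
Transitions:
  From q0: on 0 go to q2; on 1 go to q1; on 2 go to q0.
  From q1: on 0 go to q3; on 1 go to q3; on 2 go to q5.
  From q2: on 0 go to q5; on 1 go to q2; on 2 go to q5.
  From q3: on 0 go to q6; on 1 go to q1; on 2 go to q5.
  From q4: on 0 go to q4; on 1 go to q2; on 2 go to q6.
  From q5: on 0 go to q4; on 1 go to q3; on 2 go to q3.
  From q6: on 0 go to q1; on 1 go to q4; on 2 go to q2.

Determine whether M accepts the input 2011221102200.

q0 --2--> q0
q0 --0--> q2
q2 --1--> q2
q2 --1--> q2
q2 --2--> q5
q5 --2--> q3
q3 --1--> q1
q1 --1--> q3
q3 --0--> q6
q6 --2--> q2
q2 --2--> q5
q5 --0--> q4
q4 --0--> q4
End in state q4, which is an accepting state.

accepted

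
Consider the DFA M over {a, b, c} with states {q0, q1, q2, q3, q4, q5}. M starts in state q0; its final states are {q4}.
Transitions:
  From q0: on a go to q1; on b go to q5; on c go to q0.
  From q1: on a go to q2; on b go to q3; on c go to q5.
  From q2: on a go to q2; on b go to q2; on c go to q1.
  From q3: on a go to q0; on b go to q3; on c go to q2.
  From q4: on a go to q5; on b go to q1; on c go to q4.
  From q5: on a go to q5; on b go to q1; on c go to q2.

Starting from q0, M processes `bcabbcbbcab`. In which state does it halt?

q2

q0 --b--> q5
q5 --c--> q2
q2 --a--> q2
q2 --b--> q2
q2 --b--> q2
q2 --c--> q1
q1 --b--> q3
q3 --b--> q3
q3 --c--> q2
q2 --a--> q2
q2 --b--> q2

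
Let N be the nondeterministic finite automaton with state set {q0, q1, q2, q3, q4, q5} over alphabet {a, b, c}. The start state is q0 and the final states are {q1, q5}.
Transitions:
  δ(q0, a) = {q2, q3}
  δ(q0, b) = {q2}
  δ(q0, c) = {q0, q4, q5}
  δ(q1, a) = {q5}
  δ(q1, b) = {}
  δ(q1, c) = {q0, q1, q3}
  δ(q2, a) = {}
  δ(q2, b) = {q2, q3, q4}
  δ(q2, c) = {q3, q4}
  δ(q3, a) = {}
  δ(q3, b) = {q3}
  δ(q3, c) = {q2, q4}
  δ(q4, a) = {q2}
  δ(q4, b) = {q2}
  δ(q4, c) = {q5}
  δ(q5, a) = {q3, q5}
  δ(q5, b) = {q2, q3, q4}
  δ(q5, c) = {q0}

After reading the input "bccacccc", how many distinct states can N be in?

5

Start: {q0}
read b: {q2}
read c: {q3, q4}
read c: {q2, q4, q5}
read a: {q2, q3, q5}
read c: {q0, q2, q3, q4}
read c: {q0, q2, q3, q4, q5}
read c: {q0, q2, q3, q4, q5}
read c: {q0, q2, q3, q4, q5}
Final reachable set {q0, q2, q3, q4, q5} has 5 states.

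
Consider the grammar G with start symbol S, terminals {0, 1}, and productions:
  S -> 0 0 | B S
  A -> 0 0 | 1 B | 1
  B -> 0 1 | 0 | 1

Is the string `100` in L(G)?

yes

S ⇒ BS ⇒ 1S ⇒ 100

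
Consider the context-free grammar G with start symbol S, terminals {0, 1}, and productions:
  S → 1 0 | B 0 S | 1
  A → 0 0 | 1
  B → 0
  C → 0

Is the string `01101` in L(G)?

no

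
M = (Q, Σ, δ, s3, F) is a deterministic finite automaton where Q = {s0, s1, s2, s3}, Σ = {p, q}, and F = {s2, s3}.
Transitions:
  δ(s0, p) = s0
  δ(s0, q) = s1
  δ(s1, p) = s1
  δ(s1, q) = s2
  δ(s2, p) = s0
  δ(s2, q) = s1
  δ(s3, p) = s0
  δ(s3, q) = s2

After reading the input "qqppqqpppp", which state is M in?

s3 --q--> s2
s2 --q--> s1
s1 --p--> s1
s1 --p--> s1
s1 --q--> s2
s2 --q--> s1
s1 --p--> s1
s1 --p--> s1
s1 --p--> s1
s1 --p--> s1

s1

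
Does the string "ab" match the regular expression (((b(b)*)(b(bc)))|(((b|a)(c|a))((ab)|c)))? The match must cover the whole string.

no

Neither ((b(b)*)(b(bc))) nor (((b|a)(c|a))((ab)|c)) matches ab.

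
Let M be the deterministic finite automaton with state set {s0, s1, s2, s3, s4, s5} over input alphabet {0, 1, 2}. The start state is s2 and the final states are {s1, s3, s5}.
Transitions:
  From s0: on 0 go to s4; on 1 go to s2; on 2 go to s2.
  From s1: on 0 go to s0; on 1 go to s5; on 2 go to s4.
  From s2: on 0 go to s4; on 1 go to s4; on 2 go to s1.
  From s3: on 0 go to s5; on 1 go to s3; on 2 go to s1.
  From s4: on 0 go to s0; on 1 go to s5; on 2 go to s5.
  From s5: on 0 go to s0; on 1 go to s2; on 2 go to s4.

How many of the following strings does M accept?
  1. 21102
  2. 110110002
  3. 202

21102: accepted
110110002: rejected
202: rejected

1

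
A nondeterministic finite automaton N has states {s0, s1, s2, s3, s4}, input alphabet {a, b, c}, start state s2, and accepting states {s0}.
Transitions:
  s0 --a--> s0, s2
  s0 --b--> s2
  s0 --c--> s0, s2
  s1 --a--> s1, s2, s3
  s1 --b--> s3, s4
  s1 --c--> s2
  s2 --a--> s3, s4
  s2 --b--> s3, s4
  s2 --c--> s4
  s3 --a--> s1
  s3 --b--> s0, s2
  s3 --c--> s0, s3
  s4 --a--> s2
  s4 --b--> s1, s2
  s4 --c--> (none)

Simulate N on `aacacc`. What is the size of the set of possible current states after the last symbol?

3

Start: {s2}
read a: {s3, s4}
read a: {s1, s2}
read c: {s2, s4}
read a: {s2, s3, s4}
read c: {s0, s3, s4}
read c: {s0, s2, s3}
Final reachable set {s0, s2, s3} has 3 states.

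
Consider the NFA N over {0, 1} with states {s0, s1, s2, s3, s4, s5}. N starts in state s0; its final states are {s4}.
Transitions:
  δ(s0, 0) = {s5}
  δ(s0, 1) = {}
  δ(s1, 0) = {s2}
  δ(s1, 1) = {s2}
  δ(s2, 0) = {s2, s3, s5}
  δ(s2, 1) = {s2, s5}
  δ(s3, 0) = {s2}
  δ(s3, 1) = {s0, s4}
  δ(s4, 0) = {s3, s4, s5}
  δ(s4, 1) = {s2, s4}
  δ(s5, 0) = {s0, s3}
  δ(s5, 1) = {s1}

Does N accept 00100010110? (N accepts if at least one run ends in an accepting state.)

accepted

Start: {s0}
read 0: {s5}
read 0: {s0, s3}
read 1: {s0, s4}
read 0: {s3, s4, s5}
read 0: {s0, s2, s3, s4, s5}
read 0: {s0, s2, s3, s4, s5}
read 1: {s0, s1, s2, s4, s5}
read 0: {s0, s2, s3, s4, s5}
read 1: {s0, s1, s2, s4, s5}
read 1: {s1, s2, s4, s5}
read 0: {s0, s2, s3, s4, s5}
Reachable ∩ accepting = {s4} — nonempty.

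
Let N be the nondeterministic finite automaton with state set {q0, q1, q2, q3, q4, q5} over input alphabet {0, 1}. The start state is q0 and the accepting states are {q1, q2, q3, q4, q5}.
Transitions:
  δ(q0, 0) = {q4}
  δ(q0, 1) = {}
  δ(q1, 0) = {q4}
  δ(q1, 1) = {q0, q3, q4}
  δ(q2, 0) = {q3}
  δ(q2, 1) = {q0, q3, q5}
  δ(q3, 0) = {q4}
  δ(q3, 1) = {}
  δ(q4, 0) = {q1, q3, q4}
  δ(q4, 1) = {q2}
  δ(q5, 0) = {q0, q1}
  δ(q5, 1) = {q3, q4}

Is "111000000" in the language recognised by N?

rejected

Start: {q0}
read 1: {}
The reachable set is empty and stays empty for the remaining 8 symbols.
Reachable ∩ accepting = {} — empty.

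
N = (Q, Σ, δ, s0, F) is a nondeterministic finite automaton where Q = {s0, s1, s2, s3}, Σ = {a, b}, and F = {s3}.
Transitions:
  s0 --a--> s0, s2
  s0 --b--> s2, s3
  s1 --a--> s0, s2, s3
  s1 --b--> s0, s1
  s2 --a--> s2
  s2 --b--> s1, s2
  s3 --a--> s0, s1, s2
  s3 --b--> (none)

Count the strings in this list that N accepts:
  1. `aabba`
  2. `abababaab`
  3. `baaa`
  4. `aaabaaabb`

3

`aabba`: accepted
`abababaab`: accepted
`baaa`: rejected
`aaabaaabb`: accepted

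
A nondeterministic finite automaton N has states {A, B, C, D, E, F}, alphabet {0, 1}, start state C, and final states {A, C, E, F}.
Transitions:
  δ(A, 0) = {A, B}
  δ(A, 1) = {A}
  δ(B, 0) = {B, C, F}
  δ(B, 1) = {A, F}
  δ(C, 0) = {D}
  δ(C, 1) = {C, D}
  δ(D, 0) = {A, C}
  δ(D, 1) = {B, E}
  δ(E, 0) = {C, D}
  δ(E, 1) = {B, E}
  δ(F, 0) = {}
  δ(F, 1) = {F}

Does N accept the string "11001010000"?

accepted

Start: {C}
read 1: {C, D}
read 1: {B, C, D, E}
read 0: {A, B, C, D, F}
read 0: {A, B, C, D, F}
read 1: {A, B, C, D, E, F}
read 0: {A, B, C, D, F}
read 1: {A, B, C, D, E, F}
read 0: {A, B, C, D, F}
read 0: {A, B, C, D, F}
read 0: {A, B, C, D, F}
read 0: {A, B, C, D, F}
Reachable ∩ accepting = {A, C, F} — nonempty.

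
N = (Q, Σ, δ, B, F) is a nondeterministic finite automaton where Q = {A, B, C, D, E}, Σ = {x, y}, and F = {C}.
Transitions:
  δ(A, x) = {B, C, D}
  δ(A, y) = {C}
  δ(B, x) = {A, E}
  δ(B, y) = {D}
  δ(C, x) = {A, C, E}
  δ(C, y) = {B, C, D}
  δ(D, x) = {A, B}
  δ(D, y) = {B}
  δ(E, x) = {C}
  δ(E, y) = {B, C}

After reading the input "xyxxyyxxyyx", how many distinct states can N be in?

4

Start: {B}
read x: {A, E}
read y: {B, C}
read x: {A, C, E}
read x: {A, B, C, D, E}
read y: {B, C, D}
read y: {B, C, D}
read x: {A, B, C, E}
read x: {A, B, C, D, E}
read y: {B, C, D}
read y: {B, C, D}
read x: {A, B, C, E}
Final reachable set {A, B, C, E} has 4 states.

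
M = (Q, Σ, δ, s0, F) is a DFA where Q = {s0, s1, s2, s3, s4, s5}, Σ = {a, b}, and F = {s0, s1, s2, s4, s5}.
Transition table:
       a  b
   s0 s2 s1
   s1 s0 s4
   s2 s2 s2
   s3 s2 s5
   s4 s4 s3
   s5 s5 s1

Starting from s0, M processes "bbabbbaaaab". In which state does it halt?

s2

s0 --b--> s1
s1 --b--> s4
s4 --a--> s4
s4 --b--> s3
s3 --b--> s5
s5 --b--> s1
s1 --a--> s0
s0 --a--> s2
s2 --a--> s2
s2 --a--> s2
s2 --b--> s2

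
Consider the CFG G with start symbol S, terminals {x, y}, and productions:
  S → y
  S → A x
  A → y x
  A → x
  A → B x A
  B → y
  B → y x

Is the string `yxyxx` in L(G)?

yes

S ⇒ Ax ⇒ BxAx ⇒ yxAx ⇒ yxyxx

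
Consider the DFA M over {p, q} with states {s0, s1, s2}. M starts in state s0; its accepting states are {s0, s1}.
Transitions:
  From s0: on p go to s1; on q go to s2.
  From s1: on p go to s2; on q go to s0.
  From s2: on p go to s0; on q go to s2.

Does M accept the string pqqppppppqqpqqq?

rejected

s0 --p--> s1
s1 --q--> s0
s0 --q--> s2
s2 --p--> s0
s0 --p--> s1
s1 --p--> s2
s2 --p--> s0
s0 --p--> s1
s1 --p--> s2
s2 --q--> s2
s2 --q--> s2
s2 --p--> s0
s0 --q--> s2
s2 --q--> s2
s2 --q--> s2
End in state s2, which is not an accepting state.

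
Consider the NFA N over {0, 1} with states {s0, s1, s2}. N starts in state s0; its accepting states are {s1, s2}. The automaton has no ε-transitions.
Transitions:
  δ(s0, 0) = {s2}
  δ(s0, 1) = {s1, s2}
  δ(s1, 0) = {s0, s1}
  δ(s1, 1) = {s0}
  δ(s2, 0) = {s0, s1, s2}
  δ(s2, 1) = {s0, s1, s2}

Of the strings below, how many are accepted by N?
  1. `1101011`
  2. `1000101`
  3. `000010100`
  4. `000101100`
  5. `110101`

5

`1101011`: accepted
`1000101`: accepted
`000010100`: accepted
`000101100`: accepted
`110101`: accepted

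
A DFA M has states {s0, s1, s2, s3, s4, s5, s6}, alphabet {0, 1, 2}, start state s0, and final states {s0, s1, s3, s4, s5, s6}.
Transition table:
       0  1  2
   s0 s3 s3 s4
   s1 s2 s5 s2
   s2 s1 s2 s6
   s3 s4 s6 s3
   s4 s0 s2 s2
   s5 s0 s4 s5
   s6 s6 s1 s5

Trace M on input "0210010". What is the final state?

s2

s0 --0--> s3
s3 --2--> s3
s3 --1--> s6
s6 --0--> s6
s6 --0--> s6
s6 --1--> s1
s1 --0--> s2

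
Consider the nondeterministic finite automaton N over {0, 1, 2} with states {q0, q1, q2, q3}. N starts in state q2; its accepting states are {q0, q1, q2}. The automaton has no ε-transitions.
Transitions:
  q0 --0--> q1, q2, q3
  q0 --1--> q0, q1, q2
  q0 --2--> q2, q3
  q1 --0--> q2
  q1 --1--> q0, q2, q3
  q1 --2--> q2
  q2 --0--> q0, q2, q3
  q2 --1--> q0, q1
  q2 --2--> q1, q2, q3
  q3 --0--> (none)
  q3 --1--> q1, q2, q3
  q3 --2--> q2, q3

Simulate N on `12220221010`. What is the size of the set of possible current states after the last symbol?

Start: {q2}
read 1: {q0, q1}
read 2: {q2, q3}
read 2: {q1, q2, q3}
read 2: {q1, q2, q3}
read 0: {q0, q2, q3}
read 2: {q1, q2, q3}
read 2: {q1, q2, q3}
read 1: {q0, q1, q2, q3}
read 0: {q0, q1, q2, q3}
read 1: {q0, q1, q2, q3}
read 0: {q0, q1, q2, q3}
Final reachable set {q0, q1, q2, q3} has 4 states.

4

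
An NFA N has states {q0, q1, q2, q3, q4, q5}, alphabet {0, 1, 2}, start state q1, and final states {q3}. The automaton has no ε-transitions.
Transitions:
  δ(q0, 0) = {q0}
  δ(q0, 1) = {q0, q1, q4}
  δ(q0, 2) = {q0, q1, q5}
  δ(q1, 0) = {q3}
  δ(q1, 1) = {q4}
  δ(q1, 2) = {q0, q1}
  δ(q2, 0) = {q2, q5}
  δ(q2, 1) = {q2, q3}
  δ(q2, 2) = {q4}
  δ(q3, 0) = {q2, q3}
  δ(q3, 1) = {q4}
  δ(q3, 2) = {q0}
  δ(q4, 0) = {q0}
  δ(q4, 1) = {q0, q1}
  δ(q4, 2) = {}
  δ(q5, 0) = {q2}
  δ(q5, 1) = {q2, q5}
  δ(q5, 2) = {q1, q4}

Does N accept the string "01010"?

accepted

Start: {q1}
read 0: {q3}
read 1: {q4}
read 0: {q0}
read 1: {q0, q1, q4}
read 0: {q0, q3}
Reachable ∩ accepting = {q3} — nonempty.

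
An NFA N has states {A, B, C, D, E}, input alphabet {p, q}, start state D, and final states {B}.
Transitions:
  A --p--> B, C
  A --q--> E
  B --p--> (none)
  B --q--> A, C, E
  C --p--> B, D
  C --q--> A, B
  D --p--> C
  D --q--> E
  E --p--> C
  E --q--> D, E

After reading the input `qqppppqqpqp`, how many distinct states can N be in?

3

Start: {D}
read q: {E}
read q: {D, E}
read p: {C}
read p: {B, D}
read p: {C}
read p: {B, D}
read q: {A, C, E}
read q: {A, B, D, E}
read p: {B, C}
read q: {A, B, C, E}
read p: {B, C, D}
Final reachable set {B, C, D} has 3 states.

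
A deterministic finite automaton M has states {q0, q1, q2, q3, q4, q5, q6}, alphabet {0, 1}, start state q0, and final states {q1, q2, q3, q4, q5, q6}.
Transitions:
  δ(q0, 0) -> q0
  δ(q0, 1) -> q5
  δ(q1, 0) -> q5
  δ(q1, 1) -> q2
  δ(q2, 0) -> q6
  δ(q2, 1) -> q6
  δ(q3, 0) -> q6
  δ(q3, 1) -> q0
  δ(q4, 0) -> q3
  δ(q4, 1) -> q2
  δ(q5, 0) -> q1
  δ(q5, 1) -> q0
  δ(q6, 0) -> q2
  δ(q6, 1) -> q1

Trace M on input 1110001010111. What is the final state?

q0

q0 --1--> q5
q5 --1--> q0
q0 --1--> q5
q5 --0--> q1
q1 --0--> q5
q5 --0--> q1
q1 --1--> q2
q2 --0--> q6
q6 --1--> q1
q1 --0--> q5
q5 --1--> q0
q0 --1--> q5
q5 --1--> q0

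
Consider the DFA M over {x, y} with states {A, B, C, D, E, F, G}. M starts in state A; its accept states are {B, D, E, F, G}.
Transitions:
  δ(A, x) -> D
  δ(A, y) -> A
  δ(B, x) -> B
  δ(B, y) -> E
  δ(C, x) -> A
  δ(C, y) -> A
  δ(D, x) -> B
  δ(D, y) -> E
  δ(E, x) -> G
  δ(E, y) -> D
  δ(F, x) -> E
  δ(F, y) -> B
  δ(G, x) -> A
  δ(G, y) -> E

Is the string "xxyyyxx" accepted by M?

rejected

A --x--> D
D --x--> B
B --y--> E
E --y--> D
D --y--> E
E --x--> G
G --x--> A
End in state A, which is not an accepting state.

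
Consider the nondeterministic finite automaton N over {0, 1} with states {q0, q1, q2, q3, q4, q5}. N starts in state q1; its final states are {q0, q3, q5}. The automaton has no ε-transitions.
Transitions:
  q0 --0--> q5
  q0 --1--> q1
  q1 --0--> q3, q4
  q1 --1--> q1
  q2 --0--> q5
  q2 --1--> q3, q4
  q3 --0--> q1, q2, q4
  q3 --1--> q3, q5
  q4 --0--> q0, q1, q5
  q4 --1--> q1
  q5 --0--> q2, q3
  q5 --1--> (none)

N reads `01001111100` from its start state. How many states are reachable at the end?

Start: {q1}
read 0: {q3, q4}
read 1: {q1, q3, q5}
read 0: {q1, q2, q3, q4}
read 0: {q0, q1, q2, q3, q4, q5}
read 1: {q1, q3, q4, q5}
read 1: {q1, q3, q5}
read 1: {q1, q3, q5}
read 1: {q1, q3, q5}
read 1: {q1, q3, q5}
read 0: {q1, q2, q3, q4}
read 0: {q0, q1, q2, q3, q4, q5}
Final reachable set {q0, q1, q2, q3, q4, q5} has 6 states.

6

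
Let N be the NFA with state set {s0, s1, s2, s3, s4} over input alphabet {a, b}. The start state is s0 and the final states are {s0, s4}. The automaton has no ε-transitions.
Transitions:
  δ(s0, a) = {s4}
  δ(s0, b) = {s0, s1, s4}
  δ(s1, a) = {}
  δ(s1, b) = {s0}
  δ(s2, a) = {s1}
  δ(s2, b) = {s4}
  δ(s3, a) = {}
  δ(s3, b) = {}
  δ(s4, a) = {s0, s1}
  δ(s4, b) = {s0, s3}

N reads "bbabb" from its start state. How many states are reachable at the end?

Start: {s0}
read b: {s0, s1, s4}
read b: {s0, s1, s3, s4}
read a: {s0, s1, s4}
read b: {s0, s1, s3, s4}
read b: {s0, s1, s3, s4}
Final reachable set {s0, s1, s3, s4} has 4 states.

4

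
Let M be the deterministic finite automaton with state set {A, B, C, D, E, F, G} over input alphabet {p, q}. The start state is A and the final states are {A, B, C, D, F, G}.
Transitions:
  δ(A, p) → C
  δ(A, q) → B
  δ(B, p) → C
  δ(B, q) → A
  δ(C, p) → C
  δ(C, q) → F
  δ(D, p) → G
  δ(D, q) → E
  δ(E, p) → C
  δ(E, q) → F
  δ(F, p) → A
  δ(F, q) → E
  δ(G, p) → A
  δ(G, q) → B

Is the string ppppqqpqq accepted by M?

rejected

A --p--> C
C --p--> C
C --p--> C
C --p--> C
C --q--> F
F --q--> E
E --p--> C
C --q--> F
F --q--> E
End in state E, which is not an accepting state.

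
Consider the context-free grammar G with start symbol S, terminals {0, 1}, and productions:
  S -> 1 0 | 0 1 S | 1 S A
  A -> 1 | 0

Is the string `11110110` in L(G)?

S ⇒ 1SA ⇒ 11SAA ⇒ 111SAAA ⇒ 11110AAA ⇒ 111101AA ⇒ 1111011A ⇒ 11110110

yes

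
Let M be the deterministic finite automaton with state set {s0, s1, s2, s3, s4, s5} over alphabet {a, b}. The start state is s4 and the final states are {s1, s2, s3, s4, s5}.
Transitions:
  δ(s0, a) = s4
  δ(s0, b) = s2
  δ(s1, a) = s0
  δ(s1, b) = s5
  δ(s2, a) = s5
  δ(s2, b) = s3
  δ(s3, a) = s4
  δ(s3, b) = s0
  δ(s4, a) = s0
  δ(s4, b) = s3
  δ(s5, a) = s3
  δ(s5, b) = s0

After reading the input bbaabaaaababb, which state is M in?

s4 --b--> s3
s3 --b--> s0
s0 --a--> s4
s4 --a--> s0
s0 --b--> s2
s2 --a--> s5
s5 --a--> s3
s3 --a--> s4
s4 --a--> s0
s0 --b--> s2
s2 --a--> s5
s5 --b--> s0
s0 --b--> s2

s2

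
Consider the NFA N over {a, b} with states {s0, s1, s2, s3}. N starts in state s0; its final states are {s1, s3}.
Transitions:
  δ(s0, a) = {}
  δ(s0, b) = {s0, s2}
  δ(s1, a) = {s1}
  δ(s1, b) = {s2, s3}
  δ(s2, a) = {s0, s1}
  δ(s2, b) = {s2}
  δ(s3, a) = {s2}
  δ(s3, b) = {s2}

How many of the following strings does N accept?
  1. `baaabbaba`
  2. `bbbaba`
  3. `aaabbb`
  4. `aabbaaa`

`baaabbaba`: accepted
`bbbaba`: accepted
`aaabbb`: rejected
`aabbaaa`: rejected

2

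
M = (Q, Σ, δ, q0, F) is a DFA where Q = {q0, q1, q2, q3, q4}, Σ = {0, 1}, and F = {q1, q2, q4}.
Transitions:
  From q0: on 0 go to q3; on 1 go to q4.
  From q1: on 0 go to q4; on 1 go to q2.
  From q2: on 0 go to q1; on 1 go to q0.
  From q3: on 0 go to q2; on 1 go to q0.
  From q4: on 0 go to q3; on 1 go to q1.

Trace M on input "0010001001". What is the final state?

q1

q0 --0--> q3
q3 --0--> q2
q2 --1--> q0
q0 --0--> q3
q3 --0--> q2
q2 --0--> q1
q1 --1--> q2
q2 --0--> q1
q1 --0--> q4
q4 --1--> q1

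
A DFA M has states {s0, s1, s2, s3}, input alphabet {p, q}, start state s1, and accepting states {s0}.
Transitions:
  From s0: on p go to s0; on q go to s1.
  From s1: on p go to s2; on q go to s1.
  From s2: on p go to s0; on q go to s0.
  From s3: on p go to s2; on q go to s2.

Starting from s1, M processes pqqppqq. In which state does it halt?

s1 --p--> s2
s2 --q--> s0
s0 --q--> s1
s1 --p--> s2
s2 --p--> s0
s0 --q--> s1
s1 --q--> s1

s1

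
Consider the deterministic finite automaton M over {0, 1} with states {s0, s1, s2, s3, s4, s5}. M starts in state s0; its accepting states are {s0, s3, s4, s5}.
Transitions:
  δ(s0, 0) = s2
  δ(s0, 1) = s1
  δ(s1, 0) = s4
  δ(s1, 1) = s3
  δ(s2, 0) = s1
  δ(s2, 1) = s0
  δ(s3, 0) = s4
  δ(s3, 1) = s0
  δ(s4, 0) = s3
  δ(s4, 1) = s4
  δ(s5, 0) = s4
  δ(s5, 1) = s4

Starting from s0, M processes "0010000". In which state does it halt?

s3

s0 --0--> s2
s2 --0--> s1
s1 --1--> s3
s3 --0--> s4
s4 --0--> s3
s3 --0--> s4
s4 --0--> s3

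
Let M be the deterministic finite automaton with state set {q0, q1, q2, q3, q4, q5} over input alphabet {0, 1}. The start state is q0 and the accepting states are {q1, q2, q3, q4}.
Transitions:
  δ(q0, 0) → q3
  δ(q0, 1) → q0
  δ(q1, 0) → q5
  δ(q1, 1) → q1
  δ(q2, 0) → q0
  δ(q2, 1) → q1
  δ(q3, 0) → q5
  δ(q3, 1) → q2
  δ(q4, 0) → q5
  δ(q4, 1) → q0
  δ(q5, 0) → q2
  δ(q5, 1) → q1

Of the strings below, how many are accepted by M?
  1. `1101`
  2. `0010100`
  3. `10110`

2

`1101`: accepted
`0010100`: accepted
`10110`: rejected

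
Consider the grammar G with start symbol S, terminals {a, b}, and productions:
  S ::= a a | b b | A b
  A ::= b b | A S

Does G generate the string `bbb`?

S ⇒ Ab ⇒ bbb

yes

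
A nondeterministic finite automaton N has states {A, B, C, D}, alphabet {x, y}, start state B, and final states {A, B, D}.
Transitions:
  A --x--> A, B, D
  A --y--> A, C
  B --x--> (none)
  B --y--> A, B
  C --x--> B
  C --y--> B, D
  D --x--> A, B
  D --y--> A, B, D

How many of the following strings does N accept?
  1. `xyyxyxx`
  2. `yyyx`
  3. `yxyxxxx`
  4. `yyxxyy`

3

`xyyxyxx`: rejected
`yyyx`: accepted
`yxyxxxx`: accepted
`yyxxyy`: accepted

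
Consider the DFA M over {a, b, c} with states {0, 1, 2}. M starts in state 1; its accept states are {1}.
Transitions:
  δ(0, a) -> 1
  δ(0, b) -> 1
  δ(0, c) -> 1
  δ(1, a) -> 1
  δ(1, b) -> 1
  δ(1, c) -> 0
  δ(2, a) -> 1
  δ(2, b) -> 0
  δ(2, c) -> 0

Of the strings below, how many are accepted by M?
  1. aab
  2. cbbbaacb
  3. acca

aab: accepted
cbbbaacb: accepted
acca: accepted

3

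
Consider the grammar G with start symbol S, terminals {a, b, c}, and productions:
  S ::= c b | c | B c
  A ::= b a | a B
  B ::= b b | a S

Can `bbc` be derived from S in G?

yes

S ⇒ Bc ⇒ bbc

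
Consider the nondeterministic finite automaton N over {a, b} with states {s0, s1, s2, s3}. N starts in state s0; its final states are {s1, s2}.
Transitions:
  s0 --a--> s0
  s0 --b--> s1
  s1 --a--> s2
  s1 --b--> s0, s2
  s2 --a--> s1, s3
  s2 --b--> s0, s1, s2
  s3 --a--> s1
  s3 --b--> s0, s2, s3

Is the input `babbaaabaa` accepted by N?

Start: {s0}
read b: {s1}
read a: {s2}
read b: {s0, s1, s2}
read b: {s0, s1, s2}
read a: {s0, s1, s2, s3}
read a: {s0, s1, s2, s3}
read a: {s0, s1, s2, s3}
read b: {s0, s1, s2, s3}
read a: {s0, s1, s2, s3}
read a: {s0, s1, s2, s3}
Reachable ∩ accepting = {s1, s2} — nonempty.

accepted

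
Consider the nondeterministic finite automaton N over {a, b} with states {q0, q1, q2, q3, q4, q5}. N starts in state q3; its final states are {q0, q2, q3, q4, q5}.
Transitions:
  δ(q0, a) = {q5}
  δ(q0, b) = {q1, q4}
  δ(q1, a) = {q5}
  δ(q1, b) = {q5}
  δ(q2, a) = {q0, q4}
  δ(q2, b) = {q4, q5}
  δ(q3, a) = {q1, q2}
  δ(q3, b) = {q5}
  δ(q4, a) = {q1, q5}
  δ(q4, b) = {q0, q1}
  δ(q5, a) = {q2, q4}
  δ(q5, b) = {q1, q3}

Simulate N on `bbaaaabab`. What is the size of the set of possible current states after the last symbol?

5

Start: {q3}
read b: {q5}
read b: {q1, q3}
read a: {q1, q2, q5}
read a: {q0, q2, q4, q5}
read a: {q0, q1, q2, q4, q5}
read a: {q0, q1, q2, q4, q5}
read b: {q0, q1, q3, q4, q5}
read a: {q1, q2, q4, q5}
read b: {q0, q1, q3, q4, q5}
Final reachable set {q0, q1, q3, q4, q5} has 5 states.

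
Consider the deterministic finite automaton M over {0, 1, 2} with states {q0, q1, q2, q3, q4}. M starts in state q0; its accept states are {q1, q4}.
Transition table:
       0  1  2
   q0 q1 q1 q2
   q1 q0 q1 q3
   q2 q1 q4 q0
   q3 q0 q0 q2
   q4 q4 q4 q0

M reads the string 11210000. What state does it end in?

q0

q0 --1--> q1
q1 --1--> q1
q1 --2--> q3
q3 --1--> q0
q0 --0--> q1
q1 --0--> q0
q0 --0--> q1
q1 --0--> q0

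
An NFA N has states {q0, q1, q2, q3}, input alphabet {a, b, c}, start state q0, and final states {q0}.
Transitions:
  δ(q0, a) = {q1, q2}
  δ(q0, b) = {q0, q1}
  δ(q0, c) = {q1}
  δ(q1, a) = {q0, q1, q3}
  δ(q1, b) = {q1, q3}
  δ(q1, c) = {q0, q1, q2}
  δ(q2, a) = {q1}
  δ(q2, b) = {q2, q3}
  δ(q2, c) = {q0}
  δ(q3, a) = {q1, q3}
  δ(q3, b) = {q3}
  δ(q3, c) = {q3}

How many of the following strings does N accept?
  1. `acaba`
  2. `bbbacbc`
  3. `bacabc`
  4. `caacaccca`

4

`acaba`: accepted
`bbbacbc`: accepted
`bacabc`: accepted
`caacaccca`: accepted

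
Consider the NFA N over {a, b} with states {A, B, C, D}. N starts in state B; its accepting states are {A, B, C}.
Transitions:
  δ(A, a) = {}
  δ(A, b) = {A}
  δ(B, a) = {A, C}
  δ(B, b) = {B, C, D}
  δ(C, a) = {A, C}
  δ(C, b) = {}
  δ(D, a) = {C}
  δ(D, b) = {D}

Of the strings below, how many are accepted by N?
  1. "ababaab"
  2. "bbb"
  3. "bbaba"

"ababaab": rejected
"bbb": accepted
"bbaba": rejected

1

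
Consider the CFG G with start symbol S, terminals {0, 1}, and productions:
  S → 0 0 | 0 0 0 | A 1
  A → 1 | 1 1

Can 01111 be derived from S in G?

no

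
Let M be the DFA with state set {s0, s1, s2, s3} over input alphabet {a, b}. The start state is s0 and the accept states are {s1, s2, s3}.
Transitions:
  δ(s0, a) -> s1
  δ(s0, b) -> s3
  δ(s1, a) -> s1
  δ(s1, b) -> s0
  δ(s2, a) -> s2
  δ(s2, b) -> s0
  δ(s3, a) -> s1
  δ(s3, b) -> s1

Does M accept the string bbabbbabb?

s0 --b--> s3
s3 --b--> s1
s1 --a--> s1
s1 --b--> s0
s0 --b--> s3
s3 --b--> s1
s1 --a--> s1
s1 --b--> s0
s0 --b--> s3
End in state s3, which is an accepting state.

accepted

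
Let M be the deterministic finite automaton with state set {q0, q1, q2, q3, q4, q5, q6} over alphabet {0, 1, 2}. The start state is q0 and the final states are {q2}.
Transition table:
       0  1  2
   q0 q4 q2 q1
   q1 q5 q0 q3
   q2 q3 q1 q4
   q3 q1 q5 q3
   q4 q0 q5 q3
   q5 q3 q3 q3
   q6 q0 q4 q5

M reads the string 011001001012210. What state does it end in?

q0 --0--> q4
q4 --1--> q5
q5 --1--> q3
q3 --0--> q1
q1 --0--> q5
q5 --1--> q3
q3 --0--> q1
q1 --0--> q5
q5 --1--> q3
q3 --0--> q1
q1 --1--> q0
q0 --2--> q1
q1 --2--> q3
q3 --1--> q5
q5 --0--> q3

q3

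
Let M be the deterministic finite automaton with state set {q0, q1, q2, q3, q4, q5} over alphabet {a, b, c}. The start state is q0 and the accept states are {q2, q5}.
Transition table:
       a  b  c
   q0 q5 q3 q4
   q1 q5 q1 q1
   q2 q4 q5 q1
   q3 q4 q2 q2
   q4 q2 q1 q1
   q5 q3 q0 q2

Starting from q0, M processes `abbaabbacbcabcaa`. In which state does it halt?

q3

q0 --a--> q5
q5 --b--> q0
q0 --b--> q3
q3 --a--> q4
q4 --a--> q2
q2 --b--> q5
q5 --b--> q0
q0 --a--> q5
q5 --c--> q2
q2 --b--> q5
q5 --c--> q2
q2 --a--> q4
q4 --b--> q1
q1 --c--> q1
q1 --a--> q5
q5 --a--> q3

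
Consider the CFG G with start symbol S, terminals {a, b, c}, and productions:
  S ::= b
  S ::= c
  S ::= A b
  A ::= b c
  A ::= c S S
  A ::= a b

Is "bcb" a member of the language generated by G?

yes

S ⇒ Ab ⇒ bcb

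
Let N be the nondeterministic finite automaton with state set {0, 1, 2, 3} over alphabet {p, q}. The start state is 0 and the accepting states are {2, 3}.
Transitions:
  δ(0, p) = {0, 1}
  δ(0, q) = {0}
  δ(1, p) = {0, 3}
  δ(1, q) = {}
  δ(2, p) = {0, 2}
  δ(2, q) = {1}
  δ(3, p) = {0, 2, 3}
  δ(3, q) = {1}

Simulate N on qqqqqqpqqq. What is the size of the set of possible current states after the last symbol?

1

Start: {0}
read q: {0}
read q: {0}
read q: {0}
read q: {0}
read q: {0}
read q: {0}
read p: {0, 1}
read q: {0}
read q: {0}
read q: {0}
Final reachable set {0} has 1 state.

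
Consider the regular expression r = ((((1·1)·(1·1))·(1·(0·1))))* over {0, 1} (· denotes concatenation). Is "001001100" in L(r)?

001001100 cannot be split into zero or more pieces each matching (((1·1)·(1·1))·(1·(0·1))).

no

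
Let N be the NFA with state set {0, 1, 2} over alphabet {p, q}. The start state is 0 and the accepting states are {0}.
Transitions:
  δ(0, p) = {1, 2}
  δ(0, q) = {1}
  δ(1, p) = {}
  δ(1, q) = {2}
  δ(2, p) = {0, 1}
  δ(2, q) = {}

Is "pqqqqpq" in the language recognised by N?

rejected

Start: {0}
read p: {1, 2}
read q: {2}
read q: {}
The reachable set is empty and stays empty for the remaining 4 symbols.
Reachable ∩ accepting = {} — empty.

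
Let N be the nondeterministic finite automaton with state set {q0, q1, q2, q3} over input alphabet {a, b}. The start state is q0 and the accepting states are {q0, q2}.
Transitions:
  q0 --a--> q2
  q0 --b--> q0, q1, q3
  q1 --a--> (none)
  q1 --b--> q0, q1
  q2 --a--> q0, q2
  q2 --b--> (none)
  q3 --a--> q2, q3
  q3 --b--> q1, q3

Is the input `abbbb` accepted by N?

rejected

Start: {q0}
read a: {q2}
read b: {}
The reachable set is empty and stays empty for the remaining 3 symbols.
Reachable ∩ accepting = {} — empty.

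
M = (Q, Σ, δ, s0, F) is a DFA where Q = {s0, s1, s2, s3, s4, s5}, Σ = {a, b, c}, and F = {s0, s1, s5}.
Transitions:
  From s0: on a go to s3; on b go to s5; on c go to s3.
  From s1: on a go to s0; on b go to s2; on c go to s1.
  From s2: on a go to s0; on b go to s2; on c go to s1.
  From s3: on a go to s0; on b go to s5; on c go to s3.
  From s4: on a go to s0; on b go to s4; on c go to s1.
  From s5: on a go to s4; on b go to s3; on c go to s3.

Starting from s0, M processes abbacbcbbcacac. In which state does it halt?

s3

s0 --a--> s3
s3 --b--> s5
s5 --b--> s3
s3 --a--> s0
s0 --c--> s3
s3 --b--> s5
s5 --c--> s3
s3 --b--> s5
s5 --b--> s3
s3 --c--> s3
s3 --a--> s0
s0 --c--> s3
s3 --a--> s0
s0 --c--> s3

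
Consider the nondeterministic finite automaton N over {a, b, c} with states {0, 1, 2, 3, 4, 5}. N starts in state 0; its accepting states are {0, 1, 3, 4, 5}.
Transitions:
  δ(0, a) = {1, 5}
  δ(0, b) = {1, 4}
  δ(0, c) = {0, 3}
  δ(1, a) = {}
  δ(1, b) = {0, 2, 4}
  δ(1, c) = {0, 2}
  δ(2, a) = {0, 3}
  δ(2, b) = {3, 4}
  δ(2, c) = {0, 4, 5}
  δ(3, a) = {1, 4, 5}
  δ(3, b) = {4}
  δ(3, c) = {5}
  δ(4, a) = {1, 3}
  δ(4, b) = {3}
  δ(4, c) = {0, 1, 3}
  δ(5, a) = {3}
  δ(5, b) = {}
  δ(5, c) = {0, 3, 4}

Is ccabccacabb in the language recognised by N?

Start: {0}
read c: {0, 3}
read c: {0, 3, 5}
read a: {1, 3, 4, 5}
read b: {0, 2, 3, 4}
read c: {0, 1, 3, 4, 5}
read c: {0, 1, 2, 3, 4, 5}
read a: {0, 1, 3, 4, 5}
read c: {0, 1, 2, 3, 4, 5}
read a: {0, 1, 3, 4, 5}
read b: {0, 1, 2, 3, 4}
read b: {0, 1, 2, 3, 4}
Reachable ∩ accepting = {0, 1, 3, 4} — nonempty.

accepted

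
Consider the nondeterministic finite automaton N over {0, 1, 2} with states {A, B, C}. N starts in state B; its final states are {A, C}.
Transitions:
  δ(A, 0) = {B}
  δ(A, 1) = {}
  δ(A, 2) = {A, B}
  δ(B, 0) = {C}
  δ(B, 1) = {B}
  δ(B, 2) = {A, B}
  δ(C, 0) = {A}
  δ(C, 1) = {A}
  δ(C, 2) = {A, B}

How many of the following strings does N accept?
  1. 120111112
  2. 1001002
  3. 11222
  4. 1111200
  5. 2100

4

120111112: accepted
1001002: rejected
11222: accepted
1111200: accepted
2100: accepted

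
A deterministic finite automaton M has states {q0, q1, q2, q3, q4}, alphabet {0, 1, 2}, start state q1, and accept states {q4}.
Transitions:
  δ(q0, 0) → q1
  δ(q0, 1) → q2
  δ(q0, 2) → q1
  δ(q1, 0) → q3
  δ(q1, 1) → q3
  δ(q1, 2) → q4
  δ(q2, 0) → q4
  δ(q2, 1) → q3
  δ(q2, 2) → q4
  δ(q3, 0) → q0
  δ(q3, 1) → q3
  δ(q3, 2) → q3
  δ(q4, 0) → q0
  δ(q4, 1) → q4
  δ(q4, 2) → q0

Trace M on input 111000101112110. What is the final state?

q0

q1 --1--> q3
q3 --1--> q3
q3 --1--> q3
q3 --0--> q0
q0 --0--> q1
q1 --0--> q3
q3 --1--> q3
q3 --0--> q0
q0 --1--> q2
q2 --1--> q3
q3 --1--> q3
q3 --2--> q3
q3 --1--> q3
q3 --1--> q3
q3 --0--> q0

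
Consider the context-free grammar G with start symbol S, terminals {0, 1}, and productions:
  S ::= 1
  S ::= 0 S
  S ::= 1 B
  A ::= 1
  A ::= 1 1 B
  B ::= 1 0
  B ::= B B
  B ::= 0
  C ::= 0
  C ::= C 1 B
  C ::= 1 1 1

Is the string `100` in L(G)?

yes

S ⇒ 1B ⇒ 1BB ⇒ 10B ⇒ 100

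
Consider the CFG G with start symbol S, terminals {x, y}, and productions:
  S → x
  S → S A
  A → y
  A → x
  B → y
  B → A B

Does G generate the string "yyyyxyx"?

no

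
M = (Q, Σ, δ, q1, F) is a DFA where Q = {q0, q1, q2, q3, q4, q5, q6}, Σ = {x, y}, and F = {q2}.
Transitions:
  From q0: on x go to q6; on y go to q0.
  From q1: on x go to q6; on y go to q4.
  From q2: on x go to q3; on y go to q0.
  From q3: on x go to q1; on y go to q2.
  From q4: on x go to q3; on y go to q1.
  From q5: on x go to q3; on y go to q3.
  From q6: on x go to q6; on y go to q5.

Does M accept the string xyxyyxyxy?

q1 --x--> q6
q6 --y--> q5
q5 --x--> q3
q3 --y--> q2
q2 --y--> q0
q0 --x--> q6
q6 --y--> q5
q5 --x--> q3
q3 --y--> q2
End in state q2, which is an accepting state.

accepted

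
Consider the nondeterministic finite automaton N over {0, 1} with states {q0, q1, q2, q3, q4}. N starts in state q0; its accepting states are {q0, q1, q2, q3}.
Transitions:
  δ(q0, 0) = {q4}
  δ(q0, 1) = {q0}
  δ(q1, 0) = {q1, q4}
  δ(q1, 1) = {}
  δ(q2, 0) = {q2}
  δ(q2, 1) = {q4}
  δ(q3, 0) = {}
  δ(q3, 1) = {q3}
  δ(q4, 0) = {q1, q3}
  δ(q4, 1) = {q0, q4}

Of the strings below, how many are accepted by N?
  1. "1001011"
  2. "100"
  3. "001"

"1001011": rejected
"100": accepted
"001": accepted

2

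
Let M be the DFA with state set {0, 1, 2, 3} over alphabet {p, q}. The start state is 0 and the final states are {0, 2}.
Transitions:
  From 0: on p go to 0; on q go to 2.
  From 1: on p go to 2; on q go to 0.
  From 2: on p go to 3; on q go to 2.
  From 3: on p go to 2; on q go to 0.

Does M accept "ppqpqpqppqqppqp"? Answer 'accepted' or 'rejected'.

rejected

0 --p--> 0
0 --p--> 0
0 --q--> 2
2 --p--> 3
3 --q--> 0
0 --p--> 0
0 --q--> 2
2 --p--> 3
3 --p--> 2
2 --q--> 2
2 --q--> 2
2 --p--> 3
3 --p--> 2
2 --q--> 2
2 --p--> 3
End in state 3, which is not an accepting state.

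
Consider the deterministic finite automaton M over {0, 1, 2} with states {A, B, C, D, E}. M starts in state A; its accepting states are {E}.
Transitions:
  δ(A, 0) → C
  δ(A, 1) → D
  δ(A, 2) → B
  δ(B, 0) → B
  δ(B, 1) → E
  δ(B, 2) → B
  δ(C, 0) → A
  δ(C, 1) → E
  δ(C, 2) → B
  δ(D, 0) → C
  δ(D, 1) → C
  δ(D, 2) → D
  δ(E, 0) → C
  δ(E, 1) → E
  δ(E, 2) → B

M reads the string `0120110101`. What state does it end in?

E

A --0--> C
C --1--> E
E --2--> B
B --0--> B
B --1--> E
E --1--> E
E --0--> C
C --1--> E
E --0--> C
C --1--> E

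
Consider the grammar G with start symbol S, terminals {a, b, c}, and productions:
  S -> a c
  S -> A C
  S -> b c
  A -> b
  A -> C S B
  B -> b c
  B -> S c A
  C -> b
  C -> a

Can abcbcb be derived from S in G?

S ⇒ AC ⇒ CSBC ⇒ aSBC ⇒ abcBC ⇒ abcbcC ⇒ abcbcb

yes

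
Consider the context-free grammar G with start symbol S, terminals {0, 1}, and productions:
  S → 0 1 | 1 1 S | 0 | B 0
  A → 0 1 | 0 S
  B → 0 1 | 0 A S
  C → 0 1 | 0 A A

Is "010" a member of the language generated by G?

S ⇒ B0 ⇒ 010

yes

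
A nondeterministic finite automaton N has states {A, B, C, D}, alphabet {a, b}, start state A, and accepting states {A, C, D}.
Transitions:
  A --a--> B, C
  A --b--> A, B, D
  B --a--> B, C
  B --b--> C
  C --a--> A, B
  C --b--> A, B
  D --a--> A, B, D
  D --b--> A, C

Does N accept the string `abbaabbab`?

accepted

Start: {A}
read a: {B, C}
read b: {A, B, C}
read b: {A, B, C, D}
read a: {A, B, C, D}
read a: {A, B, C, D}
read b: {A, B, C, D}
read b: {A, B, C, D}
read a: {A, B, C, D}
read b: {A, B, C, D}
Reachable ∩ accepting = {A, C, D} — nonempty.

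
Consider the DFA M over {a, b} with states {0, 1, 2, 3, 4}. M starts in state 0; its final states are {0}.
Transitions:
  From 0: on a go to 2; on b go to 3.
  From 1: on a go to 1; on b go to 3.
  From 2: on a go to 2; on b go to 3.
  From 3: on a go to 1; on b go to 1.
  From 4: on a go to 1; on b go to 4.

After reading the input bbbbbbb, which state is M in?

3

0 --b--> 3
3 --b--> 1
1 --b--> 3
3 --b--> 1
1 --b--> 3
3 --b--> 1
1 --b--> 3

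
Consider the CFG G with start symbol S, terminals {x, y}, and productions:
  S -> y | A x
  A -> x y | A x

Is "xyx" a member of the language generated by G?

S ⇒ Ax ⇒ xyx

yes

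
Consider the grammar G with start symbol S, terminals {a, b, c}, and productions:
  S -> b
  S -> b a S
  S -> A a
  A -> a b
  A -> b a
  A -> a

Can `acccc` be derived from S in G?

no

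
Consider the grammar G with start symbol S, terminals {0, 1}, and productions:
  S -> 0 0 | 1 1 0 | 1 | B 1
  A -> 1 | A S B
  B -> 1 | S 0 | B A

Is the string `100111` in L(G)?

no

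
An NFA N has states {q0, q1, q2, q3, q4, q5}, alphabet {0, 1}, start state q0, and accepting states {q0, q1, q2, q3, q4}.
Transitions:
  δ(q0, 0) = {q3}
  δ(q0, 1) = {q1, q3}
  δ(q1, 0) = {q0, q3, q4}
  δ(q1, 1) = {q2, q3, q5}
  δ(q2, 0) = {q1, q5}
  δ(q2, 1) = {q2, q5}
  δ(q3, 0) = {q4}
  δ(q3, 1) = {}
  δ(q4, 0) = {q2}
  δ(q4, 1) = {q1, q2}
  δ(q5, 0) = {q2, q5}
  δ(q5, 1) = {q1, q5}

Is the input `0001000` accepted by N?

Start: {q0}
read 0: {q3}
read 0: {q4}
read 0: {q2}
read 1: {q2, q5}
read 0: {q1, q2, q5}
read 0: {q0, q1, q2, q3, q4, q5}
read 0: {q0, q1, q2, q3, q4, q5}
Reachable ∩ accepting = {q0, q1, q2, q3, q4} — nonempty.

accepted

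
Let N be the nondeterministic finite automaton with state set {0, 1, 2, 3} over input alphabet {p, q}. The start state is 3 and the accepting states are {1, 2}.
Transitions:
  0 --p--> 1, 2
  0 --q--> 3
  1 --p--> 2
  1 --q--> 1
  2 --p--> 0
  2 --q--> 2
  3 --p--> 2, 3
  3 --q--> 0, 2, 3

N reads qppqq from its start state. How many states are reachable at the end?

4

Start: {3}
read q: {0, 2, 3}
read p: {0, 1, 2, 3}
read p: {0, 1, 2, 3}
read q: {0, 1, 2, 3}
read q: {0, 1, 2, 3}
Final reachable set {0, 1, 2, 3} has 4 states.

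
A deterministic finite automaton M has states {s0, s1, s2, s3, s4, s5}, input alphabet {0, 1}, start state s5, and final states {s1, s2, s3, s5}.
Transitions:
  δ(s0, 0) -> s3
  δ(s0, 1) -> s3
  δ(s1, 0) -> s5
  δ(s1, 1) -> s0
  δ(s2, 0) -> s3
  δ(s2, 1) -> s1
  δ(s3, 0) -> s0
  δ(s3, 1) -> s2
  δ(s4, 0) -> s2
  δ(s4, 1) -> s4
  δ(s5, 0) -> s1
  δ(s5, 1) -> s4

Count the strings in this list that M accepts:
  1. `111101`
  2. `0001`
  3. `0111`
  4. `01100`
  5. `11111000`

`111101`: accepted
`0001`: rejected
`0111`: accepted
`01100`: accepted
`11111000`: rejected

3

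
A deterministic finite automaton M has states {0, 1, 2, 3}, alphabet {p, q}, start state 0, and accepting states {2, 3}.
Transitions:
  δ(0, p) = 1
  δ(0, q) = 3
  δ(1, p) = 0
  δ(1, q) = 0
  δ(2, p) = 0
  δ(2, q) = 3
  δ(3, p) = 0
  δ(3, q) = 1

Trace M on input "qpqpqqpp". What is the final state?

0 --q--> 3
3 --p--> 0
0 --q--> 3
3 --p--> 0
0 --q--> 3
3 --q--> 1
1 --p--> 0
0 --p--> 1

1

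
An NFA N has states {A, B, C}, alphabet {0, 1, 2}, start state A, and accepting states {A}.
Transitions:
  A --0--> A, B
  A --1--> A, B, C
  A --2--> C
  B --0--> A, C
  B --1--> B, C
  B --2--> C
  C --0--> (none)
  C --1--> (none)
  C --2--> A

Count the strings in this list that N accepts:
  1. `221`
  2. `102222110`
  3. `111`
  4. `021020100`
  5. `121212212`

4

`221`: accepted
`102222110`: accepted
`111`: accepted
`021020100`: rejected
`121212212`: accepted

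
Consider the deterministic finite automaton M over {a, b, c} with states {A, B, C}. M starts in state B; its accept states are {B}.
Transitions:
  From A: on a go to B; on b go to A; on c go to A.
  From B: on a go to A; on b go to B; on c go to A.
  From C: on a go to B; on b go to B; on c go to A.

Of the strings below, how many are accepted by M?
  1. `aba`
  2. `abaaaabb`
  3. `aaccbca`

2

`aba`: accepted
`abaaaabb`: rejected
`aaccbca`: accepted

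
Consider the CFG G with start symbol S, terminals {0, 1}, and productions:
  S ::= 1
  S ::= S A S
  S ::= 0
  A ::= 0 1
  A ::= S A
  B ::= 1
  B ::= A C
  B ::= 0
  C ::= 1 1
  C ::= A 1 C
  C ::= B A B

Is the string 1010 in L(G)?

yes

S ⇒ SAS ⇒ 1AS ⇒ 101S ⇒ 1010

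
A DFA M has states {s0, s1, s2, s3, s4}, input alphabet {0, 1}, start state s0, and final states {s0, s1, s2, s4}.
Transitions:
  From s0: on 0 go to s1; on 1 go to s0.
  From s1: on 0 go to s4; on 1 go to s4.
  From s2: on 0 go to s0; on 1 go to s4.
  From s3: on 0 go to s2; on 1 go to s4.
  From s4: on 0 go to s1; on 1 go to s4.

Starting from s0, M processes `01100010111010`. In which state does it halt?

s0 --0--> s1
s1 --1--> s4
s4 --1--> s4
s4 --0--> s1
s1 --0--> s4
s4 --0--> s1
s1 --1--> s4
s4 --0--> s1
s1 --1--> s4
s4 --1--> s4
s4 --1--> s4
s4 --0--> s1
s1 --1--> s4
s4 --0--> s1

s1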